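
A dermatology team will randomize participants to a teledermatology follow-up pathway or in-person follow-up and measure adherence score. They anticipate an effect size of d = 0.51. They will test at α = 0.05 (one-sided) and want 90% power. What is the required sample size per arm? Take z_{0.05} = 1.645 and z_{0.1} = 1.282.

For two independent groups with equal n: n = 2·((z_{α} + z_β) / d)².
z_{α} + z_β = 1.645 + 1.282 = 2.927.
n = 2 × (2.927 / 0.51)² = 2 × 5.739² = 2 × 32.94 = 65.9.
Round up to the next whole participant.

n = 66 per group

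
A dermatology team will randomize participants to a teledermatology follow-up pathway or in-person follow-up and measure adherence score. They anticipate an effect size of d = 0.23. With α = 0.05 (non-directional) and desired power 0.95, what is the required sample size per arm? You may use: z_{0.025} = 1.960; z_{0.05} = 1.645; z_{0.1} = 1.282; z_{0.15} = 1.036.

For two independent groups with equal n: n = 2·((z_{α/2} + z_β) / d)².
z_{α/2} + z_β = 1.960 + 1.645 = 3.605.
n = 2 × (3.605 / 0.23)² = 2 × 15.674² = 2 × 245.67 = 491.3.
Round up to the next whole participant.

n = 492 per group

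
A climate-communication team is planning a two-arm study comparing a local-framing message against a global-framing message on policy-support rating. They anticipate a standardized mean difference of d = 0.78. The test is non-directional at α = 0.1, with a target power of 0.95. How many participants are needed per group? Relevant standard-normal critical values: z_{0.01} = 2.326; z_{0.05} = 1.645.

For two independent groups with equal n: n = 2·((z_{α/2} + z_β) / d)².
z_{α/2} + z_β = 1.645 + 1.645 = 3.290.
n = 2 × (3.290 / 0.78)² = 2 × 4.218² = 2 × 17.79 = 35.6.
Round up to the next whole participant.

n = 36 per group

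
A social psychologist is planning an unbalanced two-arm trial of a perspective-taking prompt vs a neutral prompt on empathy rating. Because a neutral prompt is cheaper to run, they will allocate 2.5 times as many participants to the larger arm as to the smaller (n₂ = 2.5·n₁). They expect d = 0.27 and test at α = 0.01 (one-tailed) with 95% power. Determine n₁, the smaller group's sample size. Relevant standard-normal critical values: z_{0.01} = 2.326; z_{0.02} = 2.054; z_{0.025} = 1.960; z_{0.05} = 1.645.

n₁ = 303

With allocation ratio k = n₂/n₁ = 2.5, Var(x̄₁−x̄₂) = σ²(1/n₁ + 1/(k·n₁)) = σ²·(k+1)/(k·n₁).
So n₁ = (1 + 1/k)·((z_{α} + z_β)/d)² = 1.400 × (3.971/0.27)².
n₁ = 1.400 × 216.31 = 302.8.
Round up: n₁ = 303, giving n₂ = ⌈2.5 × 303⌉ = ⌈757.5⌉ = 758.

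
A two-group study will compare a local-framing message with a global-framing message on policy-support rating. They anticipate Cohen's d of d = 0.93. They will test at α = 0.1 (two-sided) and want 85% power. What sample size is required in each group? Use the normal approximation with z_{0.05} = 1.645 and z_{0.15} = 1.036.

n = 17 per group

For two independent groups with equal n: n = 2·((z_{α/2} + z_β) / d)².
z_{α/2} + z_β = 1.645 + 1.036 = 2.681.
n = 2 × (2.681 / 0.93)² = 2 × 2.883² = 2 × 8.31 = 16.6.
Round up to the next whole participant.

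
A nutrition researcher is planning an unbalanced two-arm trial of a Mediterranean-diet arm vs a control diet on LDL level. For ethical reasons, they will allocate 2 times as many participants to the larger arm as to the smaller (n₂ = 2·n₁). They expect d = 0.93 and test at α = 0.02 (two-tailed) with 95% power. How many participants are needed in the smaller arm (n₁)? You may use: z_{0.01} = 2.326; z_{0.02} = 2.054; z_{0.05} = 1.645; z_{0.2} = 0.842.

With allocation ratio k = n₂/n₁ = 2, Var(x̄₁−x̄₂) = σ²(1/n₁ + 1/(k·n₁)) = σ²·(k+1)/(k·n₁).
So n₁ = (1 + 1/k)·((z_{α/2} + z_β)/d)² = 1.500 × (3.971/0.93)².
n₁ = 1.500 × 18.23 = 27.3.
Round up: n₁ = 28, giving n₂ = 2 × 28 = 56.

n₁ = 28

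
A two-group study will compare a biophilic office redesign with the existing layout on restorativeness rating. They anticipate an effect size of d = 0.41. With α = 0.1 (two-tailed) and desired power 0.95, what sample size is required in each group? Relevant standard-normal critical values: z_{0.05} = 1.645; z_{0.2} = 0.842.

For two independent groups with equal n: n = 2·((z_{α/2} + z_β) / d)².
z_{α/2} + z_β = 1.645 + 1.645 = 3.290.
n = 2 × (3.290 / 0.41)² = 2 × 8.024² = 2 × 64.39 = 128.8.
Round up to the next whole participant.

n = 129 per group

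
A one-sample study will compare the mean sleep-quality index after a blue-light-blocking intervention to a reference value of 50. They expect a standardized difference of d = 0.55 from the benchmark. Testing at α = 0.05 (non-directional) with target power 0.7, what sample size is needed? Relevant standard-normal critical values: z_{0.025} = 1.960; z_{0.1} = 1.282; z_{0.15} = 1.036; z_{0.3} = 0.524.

n = 21

For a one-sample test: n = ((z_{α/2} + z_β) / d)².
z_{α/2} + z_β = 1.960 + 0.524 = 2.484.
n = (2.484 / 0.55)² = 4.516² = 20.40.
Round up.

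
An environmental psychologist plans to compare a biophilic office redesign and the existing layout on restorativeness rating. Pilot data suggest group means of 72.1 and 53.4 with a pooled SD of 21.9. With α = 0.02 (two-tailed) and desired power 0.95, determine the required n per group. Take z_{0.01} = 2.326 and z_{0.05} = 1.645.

n = 44 per group

Cohen's d = |M₁ − M₂| / SD_pooled = |72.1 − 53.4| / 21.9 = 18.7 / 21.9 = 0.854.
For two independent groups with equal n: n = 2·((z_{α/2} + z_β) / d)².
z_{α/2} + z_β = 2.326 + 1.645 = 3.971.
n = 2 × (3.971 / 0.854)² = 2 × 4.650² = 2 × 21.62 = 43.2.
Round up to the next whole participant.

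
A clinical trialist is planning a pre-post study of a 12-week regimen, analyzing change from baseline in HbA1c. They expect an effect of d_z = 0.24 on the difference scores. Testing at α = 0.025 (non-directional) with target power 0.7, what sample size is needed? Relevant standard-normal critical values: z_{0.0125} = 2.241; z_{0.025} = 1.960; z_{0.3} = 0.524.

For a paired (one-sample on differences) test: n = ((z_{α/2} + z_β) / d)².
z_{α/2} + z_β = 2.241 + 0.524 = 2.765.
n = (2.765 / 0.24)² = 11.521² = 132.73.
Round up.

n = 133 pairs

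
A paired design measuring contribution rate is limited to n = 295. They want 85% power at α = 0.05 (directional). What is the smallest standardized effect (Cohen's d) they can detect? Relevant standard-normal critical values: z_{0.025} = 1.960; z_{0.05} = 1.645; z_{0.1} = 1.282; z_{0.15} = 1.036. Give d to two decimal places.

For a single sample (or paired design) of n = 295: d_min = (z_{α} + z_β)/√n.
z-sum = 1.645 + 1.036 = 2.681.
d_min = 2.681 / √295 = 2.681 / 17.176 = 0.156.

d_min ≈ 0.16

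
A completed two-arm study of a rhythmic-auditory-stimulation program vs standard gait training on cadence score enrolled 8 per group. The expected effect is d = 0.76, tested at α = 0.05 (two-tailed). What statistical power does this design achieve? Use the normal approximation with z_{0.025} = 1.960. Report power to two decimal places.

For two equal groups, power = Φ(d·√(n/2) − z_{α/2}).
d·√(n/2) = 0.76 × √(8/2) = 0.76 × 2.000 = 1.520.
z_β = 1.520 − 1.960 = -0.440.
Power = Φ(-0.440) = 0.330.

power ≈ 0.33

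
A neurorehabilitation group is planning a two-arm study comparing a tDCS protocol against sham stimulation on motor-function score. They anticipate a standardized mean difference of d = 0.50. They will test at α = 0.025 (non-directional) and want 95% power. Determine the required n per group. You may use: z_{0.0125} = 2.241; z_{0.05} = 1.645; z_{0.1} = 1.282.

For two independent groups with equal n: n = 2·((z_{α/2} + z_β) / d)².
z_{α/2} + z_β = 2.241 + 1.645 = 3.886.
n = 2 × (3.886 / 0.50)² = 2 × 7.772² = 2 × 60.40 = 120.8.
Round up to the next whole participant.

n = 121 per group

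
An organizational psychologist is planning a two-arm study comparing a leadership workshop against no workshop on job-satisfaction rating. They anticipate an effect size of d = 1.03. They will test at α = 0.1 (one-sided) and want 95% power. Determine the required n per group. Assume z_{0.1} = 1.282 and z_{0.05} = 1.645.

n = 17 per group

For two independent groups with equal n: n = 2·((z_{α} + z_β) / d)².
z_{α} + z_β = 1.282 + 1.645 = 2.927.
n = 2 × (2.927 / 1.03)² = 2 × 2.842² = 2 × 8.08 = 16.2.
Round up to the next whole participant.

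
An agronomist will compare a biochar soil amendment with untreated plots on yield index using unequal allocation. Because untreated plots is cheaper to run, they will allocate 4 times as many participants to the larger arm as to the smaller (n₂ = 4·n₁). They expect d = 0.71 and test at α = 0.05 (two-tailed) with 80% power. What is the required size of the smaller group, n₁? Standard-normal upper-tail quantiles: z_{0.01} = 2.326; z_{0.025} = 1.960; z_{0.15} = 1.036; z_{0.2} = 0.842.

n₁ = 20

With allocation ratio k = n₂/n₁ = 4, Var(x̄₁−x̄₂) = σ²(1/n₁ + 1/(k·n₁)) = σ²·(k+1)/(k·n₁).
So n₁ = (1 + 1/k)·((z_{α/2} + z_β)/d)² = 1.250 × (2.802/0.71)².
n₁ = 1.250 × 15.57 = 19.5.
Round up: n₁ = 20, giving n₂ = 4 × 20 = 80.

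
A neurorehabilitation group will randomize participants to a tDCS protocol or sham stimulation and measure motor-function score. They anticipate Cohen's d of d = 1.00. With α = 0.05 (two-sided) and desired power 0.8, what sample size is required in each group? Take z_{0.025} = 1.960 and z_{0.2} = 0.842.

For two independent groups with equal n: n = 2·((z_{α/2} + z_β) / d)².
z_{α/2} + z_β = 1.960 + 0.842 = 2.802.
n = 2 × (2.802 / 1.00)² = 2 × 2.802² = 2 × 7.85 = 15.7.
Round up to the next whole participant.

n = 16 per group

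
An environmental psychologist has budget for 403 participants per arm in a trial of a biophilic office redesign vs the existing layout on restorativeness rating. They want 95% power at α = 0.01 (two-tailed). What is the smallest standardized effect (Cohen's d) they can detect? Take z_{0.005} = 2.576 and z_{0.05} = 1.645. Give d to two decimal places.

d_min ≈ 0.30

For two independent groups of n = 403 each: d_min = (z_{α/2} + z_β)·√(2/n).
z-sum = 2.576 + 1.645 = 4.221.
d_min = 4.221 × √(2/403) = 4.221 × 0.0704 = 0.297.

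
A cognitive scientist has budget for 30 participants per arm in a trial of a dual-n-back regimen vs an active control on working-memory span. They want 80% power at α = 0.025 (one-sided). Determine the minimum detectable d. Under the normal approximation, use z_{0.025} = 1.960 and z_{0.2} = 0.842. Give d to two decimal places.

d_min ≈ 0.72

For two independent groups of n = 30 each: d_min = (z_{α} + z_β)·√(2/n).
z-sum = 1.960 + 0.842 = 2.802.
d_min = 2.802 × √(2/30) = 2.802 × 0.2582 = 0.723.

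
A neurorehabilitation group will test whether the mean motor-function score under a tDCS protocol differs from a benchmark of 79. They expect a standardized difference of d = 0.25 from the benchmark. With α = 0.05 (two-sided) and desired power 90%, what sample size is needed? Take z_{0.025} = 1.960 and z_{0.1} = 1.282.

For a one-sample test: n = ((z_{α/2} + z_β) / d)².
z_{α/2} + z_β = 1.960 + 1.282 = 3.242.
n = (3.242 / 0.25)² = 12.968² = 168.17.
Round up.

n = 169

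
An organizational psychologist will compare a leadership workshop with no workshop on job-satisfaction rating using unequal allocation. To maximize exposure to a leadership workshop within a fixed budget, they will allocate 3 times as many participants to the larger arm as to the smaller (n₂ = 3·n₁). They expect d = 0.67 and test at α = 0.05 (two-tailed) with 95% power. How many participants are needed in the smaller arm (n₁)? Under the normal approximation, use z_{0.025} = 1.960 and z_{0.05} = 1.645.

n₁ = 39

With allocation ratio k = n₂/n₁ = 3, Var(x̄₁−x̄₂) = σ²(1/n₁ + 1/(k·n₁)) = σ²·(k+1)/(k·n₁).
So n₁ = (1 + 1/k)·((z_{α/2} + z_β)/d)² = 1.333 × (3.605/0.67)².
n₁ = 1.333 × 28.95 = 38.6.
Round up: n₁ = 39, giving n₂ = 3 × 39 = 117.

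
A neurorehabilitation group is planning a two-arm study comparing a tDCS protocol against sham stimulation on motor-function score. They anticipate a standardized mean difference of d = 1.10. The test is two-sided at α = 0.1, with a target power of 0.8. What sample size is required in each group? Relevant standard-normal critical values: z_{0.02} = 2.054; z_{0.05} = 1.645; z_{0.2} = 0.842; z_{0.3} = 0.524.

For two independent groups with equal n: n = 2·((z_{α/2} + z_β) / d)².
z_{α/2} + z_β = 1.645 + 0.842 = 2.487.
n = 2 × (2.487 / 1.10)² = 2 × 2.261² = 2 × 5.11 = 10.2.
Round up to the next whole participant.

n = 11 per group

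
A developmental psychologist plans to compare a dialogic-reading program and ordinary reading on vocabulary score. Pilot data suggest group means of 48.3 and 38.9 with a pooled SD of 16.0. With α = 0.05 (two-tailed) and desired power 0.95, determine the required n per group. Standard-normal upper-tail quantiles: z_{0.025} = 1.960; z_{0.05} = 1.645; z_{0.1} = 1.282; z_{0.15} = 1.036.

n = 76 per group

Cohen's d = |M₁ − M₂| / SD_pooled = |48.3 − 38.9| / 16.0 = 9.4 / 16.0 = 0.587.
For two independent groups with equal n: n = 2·((z_{α/2} + z_β) / d)².
z_{α/2} + z_β = 1.960 + 1.645 = 3.605.
n = 2 × (3.605 / 0.587)² = 2 × 6.141² = 2 × 37.72 = 75.4.
Round up to the next whole participant.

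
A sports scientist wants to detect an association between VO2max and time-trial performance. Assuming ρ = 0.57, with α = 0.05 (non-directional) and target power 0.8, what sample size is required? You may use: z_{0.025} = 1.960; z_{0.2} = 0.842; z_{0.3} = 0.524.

Fisher's z: C = ½·ln((1+r)/(1−r)) = ½·ln(3.6512) = 0.6475.
n = ((z_{α/2} + z_β)/C)² + 3.
(1.960 + 0.842) / 0.6475 = 2.802 / 0.6475 = 4.327.
n = 4.327² + 3 = 18.73 + 3 = 21.7.
Round up.

n = 22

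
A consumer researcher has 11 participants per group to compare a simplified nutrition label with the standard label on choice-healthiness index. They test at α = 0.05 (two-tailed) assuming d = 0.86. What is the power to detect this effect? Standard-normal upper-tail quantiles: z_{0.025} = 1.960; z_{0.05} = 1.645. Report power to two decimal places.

For two equal groups, power = Φ(d·√(n/2) − z_{α/2}).
d·√(n/2) = 0.86 × √(11/2) = 0.86 × 2.345 = 2.017.
z_β = 2.017 − 1.960 = 0.057.
Power = Φ(0.057) = 0.523.

power ≈ 0.52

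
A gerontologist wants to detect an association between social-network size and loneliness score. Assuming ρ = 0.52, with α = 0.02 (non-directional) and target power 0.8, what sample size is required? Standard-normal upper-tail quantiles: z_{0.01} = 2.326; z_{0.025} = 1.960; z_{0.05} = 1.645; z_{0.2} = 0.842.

n = 34

Fisher's z: C = ½·ln((1+r)/(1−r)) = ½·ln(3.1667) = 0.5763.
n = ((z_{α/2} + z_β)/C)² + 3.
(2.326 + 0.842) / 0.5763 = 3.168 / 0.5763 = 5.497.
n = 5.497² + 3 = 30.22 + 3 = 33.2.
Round up.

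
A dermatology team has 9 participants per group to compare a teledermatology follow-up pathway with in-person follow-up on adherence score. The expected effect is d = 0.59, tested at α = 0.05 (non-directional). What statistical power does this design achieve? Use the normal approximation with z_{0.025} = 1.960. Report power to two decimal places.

power ≈ 0.24

For two equal groups, power = Φ(d·√(n/2) − z_{α/2}).
d·√(n/2) = 0.59 × √(9/2) = 0.59 × 2.121 = 1.252.
z_β = 1.252 − 1.960 = -0.708.
Power = Φ(-0.708) = 0.239.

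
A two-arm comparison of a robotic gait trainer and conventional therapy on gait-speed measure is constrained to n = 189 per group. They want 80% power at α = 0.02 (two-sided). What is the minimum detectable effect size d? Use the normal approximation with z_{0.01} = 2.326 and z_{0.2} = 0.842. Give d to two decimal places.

For two independent groups of n = 189 each: d_min = (z_{α/2} + z_β)·√(2/n).
z-sum = 2.326 + 0.842 = 3.168.
d_min = 3.168 × √(2/189) = 3.168 × 0.1029 = 0.326.

d_min ≈ 0.33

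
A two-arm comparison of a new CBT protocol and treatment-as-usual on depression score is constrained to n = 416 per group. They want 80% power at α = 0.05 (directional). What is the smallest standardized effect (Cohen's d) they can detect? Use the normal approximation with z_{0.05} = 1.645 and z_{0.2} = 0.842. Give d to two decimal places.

For two independent groups of n = 416 each: d_min = (z_{α} + z_β)·√(2/n).
z-sum = 1.645 + 0.842 = 2.487.
d_min = 2.487 × √(2/416) = 2.487 × 0.0693 = 0.172.

d_min ≈ 0.17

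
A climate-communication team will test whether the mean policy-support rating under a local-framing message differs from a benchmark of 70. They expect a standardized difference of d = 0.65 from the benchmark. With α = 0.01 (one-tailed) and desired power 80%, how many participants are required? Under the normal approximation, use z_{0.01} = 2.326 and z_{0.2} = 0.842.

n = 24

For a one-sample test: n = ((z_{α} + z_β) / d)².
z_{α} + z_β = 2.326 + 0.842 = 3.168.
n = (3.168 / 0.65)² = 4.874² = 23.75.
Round up.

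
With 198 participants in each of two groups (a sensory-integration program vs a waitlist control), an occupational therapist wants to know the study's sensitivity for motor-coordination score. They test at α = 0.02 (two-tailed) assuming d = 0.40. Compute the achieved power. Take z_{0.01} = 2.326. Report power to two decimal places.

For two equal groups, power = Φ(d·√(n/2) − z_{α/2}).
d·√(n/2) = 0.40 × √(198/2) = 0.40 × 9.950 = 3.980.
z_β = 3.980 − 2.326 = 1.654.
Power = Φ(1.654) = 0.951.

power ≈ 0.95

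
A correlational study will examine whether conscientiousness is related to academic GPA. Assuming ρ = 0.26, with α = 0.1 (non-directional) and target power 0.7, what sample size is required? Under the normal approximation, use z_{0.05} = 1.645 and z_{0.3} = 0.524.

Fisher's z: C = ½·ln((1+r)/(1−r)) = ½·ln(1.7027) = 0.2661.
n = ((z_{α/2} + z_β)/C)² + 3.
(1.645 + 0.524) / 0.2661 = 2.169 / 0.2661 = 8.151.
n = 8.151² + 3 = 66.44 + 3 = 69.4.
Round up.

n = 70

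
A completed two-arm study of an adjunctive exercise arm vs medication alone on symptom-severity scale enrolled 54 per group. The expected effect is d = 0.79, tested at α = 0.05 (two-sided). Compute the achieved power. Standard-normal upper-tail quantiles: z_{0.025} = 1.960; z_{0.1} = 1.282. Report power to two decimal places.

For two equal groups, power = Φ(d·√(n/2) − z_{α/2}).
d·√(n/2) = 0.79 × √(54/2) = 0.79 × 5.196 = 4.105.
z_β = 4.105 − 1.960 = 2.145.
Power = Φ(2.145) = 0.984.

power ≈ 0.98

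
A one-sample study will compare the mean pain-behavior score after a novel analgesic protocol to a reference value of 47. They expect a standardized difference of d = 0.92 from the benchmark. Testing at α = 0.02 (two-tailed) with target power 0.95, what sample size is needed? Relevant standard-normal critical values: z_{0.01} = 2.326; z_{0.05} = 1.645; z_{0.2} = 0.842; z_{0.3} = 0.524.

n = 19

For a one-sample test: n = ((z_{α/2} + z_β) / d)².
z_{α/2} + z_β = 2.326 + 1.645 = 3.971.
n = (3.971 / 0.92)² = 4.316² = 18.63.
Round up.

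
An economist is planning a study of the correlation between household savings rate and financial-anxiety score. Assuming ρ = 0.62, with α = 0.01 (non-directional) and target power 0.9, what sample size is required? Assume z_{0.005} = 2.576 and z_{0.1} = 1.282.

Fisher's z: C = ½·ln((1+r)/(1−r)) = ½·ln(4.2632) = 0.7250.
n = ((z_{α/2} + z_β)/C)² + 3.
(2.576 + 1.282) / 0.7250 = 3.858 / 0.7250 = 5.321.
n = 5.321² + 3 = 28.32 + 3 = 31.3.
Round up.

n = 32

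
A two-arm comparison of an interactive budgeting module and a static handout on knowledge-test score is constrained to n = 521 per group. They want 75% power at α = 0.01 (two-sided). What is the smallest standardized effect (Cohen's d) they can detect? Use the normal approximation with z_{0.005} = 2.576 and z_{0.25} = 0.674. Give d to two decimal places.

d_min ≈ 0.20

For two independent groups of n = 521 each: d_min = (z_{α/2} + z_β)·√(2/n).
z-sum = 2.576 + 0.674 = 3.250.
d_min = 3.250 × √(2/521) = 3.250 × 0.0620 = 0.201.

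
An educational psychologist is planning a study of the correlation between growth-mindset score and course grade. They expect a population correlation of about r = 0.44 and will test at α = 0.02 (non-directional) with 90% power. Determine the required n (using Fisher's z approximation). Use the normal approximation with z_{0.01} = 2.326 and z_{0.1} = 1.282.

Fisher's z: C = ½·ln((1+r)/(1−r)) = ½·ln(2.5714) = 0.4722.
n = ((z_{α/2} + z_β)/C)² + 3.
(2.326 + 1.282) / 0.4722 = 3.608 / 0.4722 = 7.641.
n = 7.641² + 3 = 58.38 + 3 = 61.4.
Round up.

n = 62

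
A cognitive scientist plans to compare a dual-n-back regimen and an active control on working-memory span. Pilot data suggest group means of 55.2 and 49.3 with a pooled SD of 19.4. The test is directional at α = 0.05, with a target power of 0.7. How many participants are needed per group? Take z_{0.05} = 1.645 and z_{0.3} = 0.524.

n = 102 per group

Cohen's d = |M₁ − M₂| / SD_pooled = |55.2 − 49.3| / 19.4 = 5.9 / 19.4 = 0.304.
For two independent groups with equal n: n = 2·((z_{α} + z_β) / d)².
z_{α} + z_β = 1.645 + 0.524 = 2.169.
n = 2 × (2.169 / 0.304)² = 2 × 7.135² = 2 × 50.91 = 101.8.
Round up to the next whole participant.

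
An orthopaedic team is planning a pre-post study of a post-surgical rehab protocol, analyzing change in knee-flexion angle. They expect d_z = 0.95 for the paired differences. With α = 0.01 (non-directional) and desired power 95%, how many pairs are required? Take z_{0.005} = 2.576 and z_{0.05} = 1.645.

For a paired (one-sample on differences) test: n = ((z_{α/2} + z_β) / d)².
z_{α/2} + z_β = 2.576 + 1.645 = 4.221.
n = (4.221 / 0.95)² = 4.443² = 19.74.
Round up.

n = 20 pairs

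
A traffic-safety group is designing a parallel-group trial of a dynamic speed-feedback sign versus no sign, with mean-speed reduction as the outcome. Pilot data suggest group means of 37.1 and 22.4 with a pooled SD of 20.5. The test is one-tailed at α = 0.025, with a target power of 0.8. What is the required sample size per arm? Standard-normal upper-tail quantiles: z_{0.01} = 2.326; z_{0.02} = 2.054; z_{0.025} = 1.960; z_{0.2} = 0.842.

Cohen's d = |M₁ − M₂| / SD_pooled = |37.1 − 22.4| / 20.5 = 14.7 / 20.5 = 0.717.
For two independent groups with equal n: n = 2·((z_{α} + z_β) / d)².
z_{α} + z_β = 1.960 + 0.842 = 2.802.
n = 2 × (2.802 / 0.717)² = 2 × 3.908² = 2 × 15.27 = 30.5.
Round up to the next whole participant.

n = 31 per group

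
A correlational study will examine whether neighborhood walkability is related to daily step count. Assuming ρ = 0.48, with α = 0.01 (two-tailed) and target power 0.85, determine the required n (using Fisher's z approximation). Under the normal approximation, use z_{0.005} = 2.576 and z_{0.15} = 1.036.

Fisher's z: C = ½·ln((1+r)/(1−r)) = ½·ln(2.8462) = 0.5230.
n = ((z_{α/2} + z_β)/C)² + 3.
(2.576 + 1.036) / 0.5230 = 3.612 / 0.5230 = 6.906.
n = 6.906² + 3 = 47.70 + 3 = 50.7.
Round up.

n = 51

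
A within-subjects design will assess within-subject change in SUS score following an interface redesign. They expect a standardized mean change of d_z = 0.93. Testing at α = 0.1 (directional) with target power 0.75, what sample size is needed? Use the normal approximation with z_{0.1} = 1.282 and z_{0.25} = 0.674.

n = 5 pairs

For a paired (one-sample on differences) test: n = ((z_{α} + z_β) / d)².
z_{α} + z_β = 1.282 + 0.674 = 1.956.
n = (1.956 / 0.93)² = 2.103² = 4.42.
Round up.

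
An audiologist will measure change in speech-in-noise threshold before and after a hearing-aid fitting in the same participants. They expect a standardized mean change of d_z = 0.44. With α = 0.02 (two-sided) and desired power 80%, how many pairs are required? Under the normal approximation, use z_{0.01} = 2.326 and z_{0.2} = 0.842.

n = 52 pairs

For a paired (one-sample on differences) test: n = ((z_{α/2} + z_β) / d)².
z_{α/2} + z_β = 2.326 + 0.842 = 3.168.
n = (3.168 / 0.44)² = 7.200² = 51.84.
Round up.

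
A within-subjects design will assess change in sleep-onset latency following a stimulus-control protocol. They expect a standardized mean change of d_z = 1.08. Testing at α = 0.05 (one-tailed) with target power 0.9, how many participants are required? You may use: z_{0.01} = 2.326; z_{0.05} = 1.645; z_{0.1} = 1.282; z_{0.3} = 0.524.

For a paired (one-sample on differences) test: n = ((z_{α} + z_β) / d)².
z_{α} + z_β = 1.645 + 1.282 = 2.927.
n = (2.927 / 1.08)² = 2.710² = 7.35.
Round up.

n = 8 pairs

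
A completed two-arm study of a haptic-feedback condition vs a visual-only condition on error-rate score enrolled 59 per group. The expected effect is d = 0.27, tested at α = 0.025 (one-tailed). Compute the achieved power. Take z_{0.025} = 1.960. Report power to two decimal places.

For two equal groups, power = Φ(d·√(n/2) − z_{α}).
d·√(n/2) = 0.27 × √(59/2) = 0.27 × 5.431 = 1.466.
z_β = 1.466 − 1.960 = -0.494.
Power = Φ(-0.494) = 0.311.

power ≈ 0.31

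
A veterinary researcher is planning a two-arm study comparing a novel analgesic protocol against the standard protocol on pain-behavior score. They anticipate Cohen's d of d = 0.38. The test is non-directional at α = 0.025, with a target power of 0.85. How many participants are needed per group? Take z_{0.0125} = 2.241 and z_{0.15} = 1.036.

n = 149 per group

For two independent groups with equal n: n = 2·((z_{α/2} + z_β) / d)².
z_{α/2} + z_β = 2.241 + 1.036 = 3.277.
n = 2 × (3.277 / 0.38)² = 2 × 8.624² = 2 × 74.37 = 148.7.
Round up to the next whole participant.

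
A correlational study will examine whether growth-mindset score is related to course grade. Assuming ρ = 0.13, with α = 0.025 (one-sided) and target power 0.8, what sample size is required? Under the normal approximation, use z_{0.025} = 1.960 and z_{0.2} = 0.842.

n = 463

Fisher's z: C = ½·ln((1+r)/(1−r)) = ½·ln(1.2989) = 0.1307.
n = ((z_{α} + z_β)/C)² + 3.
(1.960 + 0.842) / 0.1307 = 2.802 / 0.1307 = 21.438.
n = 21.438² + 3 = 459.61 + 3 = 462.6.
Round up.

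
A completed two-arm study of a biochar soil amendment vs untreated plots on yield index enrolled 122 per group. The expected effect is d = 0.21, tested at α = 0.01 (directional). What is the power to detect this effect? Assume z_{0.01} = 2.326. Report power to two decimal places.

For two equal groups, power = Φ(d·√(n/2) − z_{α}).
d·√(n/2) = 0.21 × √(122/2) = 0.21 × 7.810 = 1.640.
z_β = 1.640 − 2.326 = -0.686.
Power = Φ(-0.686) = 0.246.

power ≈ 0.25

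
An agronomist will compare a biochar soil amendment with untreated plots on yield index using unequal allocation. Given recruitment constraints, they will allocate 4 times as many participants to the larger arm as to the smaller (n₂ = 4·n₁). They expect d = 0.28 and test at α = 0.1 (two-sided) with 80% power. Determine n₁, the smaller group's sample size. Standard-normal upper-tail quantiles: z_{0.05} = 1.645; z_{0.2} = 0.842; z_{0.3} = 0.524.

n₁ = 99

With allocation ratio k = n₂/n₁ = 4, Var(x̄₁−x̄₂) = σ²(1/n₁ + 1/(k·n₁)) = σ²·(k+1)/(k·n₁).
So n₁ = (1 + 1/k)·((z_{α/2} + z_β)/d)² = 1.250 × (2.487/0.28)².
n₁ = 1.250 × 78.89 = 98.6.
Round up: n₁ = 99, giving n₂ = 4 × 99 = 396.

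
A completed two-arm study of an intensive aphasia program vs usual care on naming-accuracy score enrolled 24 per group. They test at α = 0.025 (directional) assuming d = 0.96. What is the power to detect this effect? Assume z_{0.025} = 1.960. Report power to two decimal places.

power ≈ 0.91

For two equal groups, power = Φ(d·√(n/2) − z_{α}).
d·√(n/2) = 0.96 × √(24/2) = 0.96 × 3.464 = 3.326.
z_β = 3.326 − 1.960 = 1.366.
Power = Φ(1.366) = 0.914.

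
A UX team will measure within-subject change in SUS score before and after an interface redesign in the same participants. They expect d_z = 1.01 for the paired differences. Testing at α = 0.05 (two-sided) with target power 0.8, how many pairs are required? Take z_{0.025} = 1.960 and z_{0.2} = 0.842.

For a paired (one-sample on differences) test: n = ((z_{α/2} + z_β) / d)².
z_{α/2} + z_β = 1.960 + 0.842 = 2.802.
n = (2.802 / 1.01)² = 2.774² = 7.70.
Round up.

n = 8 pairs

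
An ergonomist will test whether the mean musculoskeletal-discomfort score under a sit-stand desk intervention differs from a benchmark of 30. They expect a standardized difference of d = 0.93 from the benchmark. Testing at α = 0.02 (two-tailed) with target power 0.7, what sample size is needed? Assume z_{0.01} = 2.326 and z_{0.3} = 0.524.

n = 10

For a one-sample test: n = ((z_{α/2} + z_β) / d)².
z_{α/2} + z_β = 2.326 + 0.524 = 2.850.
n = (2.850 / 0.93)² = 3.065² = 9.39.
Round up.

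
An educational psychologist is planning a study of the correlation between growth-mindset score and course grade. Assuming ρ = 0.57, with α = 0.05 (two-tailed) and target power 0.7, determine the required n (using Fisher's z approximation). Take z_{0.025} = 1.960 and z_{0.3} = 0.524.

n = 18

Fisher's z: C = ½·ln((1+r)/(1−r)) = ½·ln(3.6512) = 0.6475.
n = ((z_{α/2} + z_β)/C)² + 3.
(1.960 + 0.524) / 0.6475 = 2.484 / 0.6475 = 3.836.
n = 3.836² + 3 = 14.72 + 3 = 17.7.
Round up.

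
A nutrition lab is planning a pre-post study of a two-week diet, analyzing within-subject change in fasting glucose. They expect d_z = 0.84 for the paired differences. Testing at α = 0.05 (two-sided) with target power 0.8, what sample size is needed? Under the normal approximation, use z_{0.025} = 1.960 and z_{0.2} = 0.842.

n = 12 pairs

For a paired (one-sample on differences) test: n = ((z_{α/2} + z_β) / d)².
z_{α/2} + z_β = 1.960 + 0.842 = 2.802.
n = (2.802 / 0.84)² = 3.336² = 11.13.
Round up.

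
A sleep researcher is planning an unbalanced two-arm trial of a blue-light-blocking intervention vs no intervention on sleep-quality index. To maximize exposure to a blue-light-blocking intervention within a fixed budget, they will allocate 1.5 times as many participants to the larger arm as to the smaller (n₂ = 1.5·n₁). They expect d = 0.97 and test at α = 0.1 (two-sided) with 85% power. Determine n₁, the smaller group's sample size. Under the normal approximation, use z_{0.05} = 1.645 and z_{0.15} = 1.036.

n₁ = 13

With allocation ratio k = n₂/n₁ = 1.5, Var(x̄₁−x̄₂) = σ²(1/n₁ + 1/(k·n₁)) = σ²·(k+1)/(k·n₁).
So n₁ = (1 + 1/k)·((z_{α/2} + z_β)/d)² = 1.667 × (2.681/0.97)².
n₁ = 1.667 × 7.64 = 12.7.
Round up: n₁ = 13, giving n₂ = ⌈1.5 × 13⌉ = ⌈19.5⌉ = 20.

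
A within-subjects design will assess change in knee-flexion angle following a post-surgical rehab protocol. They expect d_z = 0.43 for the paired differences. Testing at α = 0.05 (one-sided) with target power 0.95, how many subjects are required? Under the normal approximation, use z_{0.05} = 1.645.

n = 59 pairs

For a paired (one-sample on differences) test: n = ((z_{α} + z_β) / d)².
z_{α} + z_β = 1.645 + 1.645 = 3.290.
n = (3.290 / 0.43)² = 7.651² = 58.54.
Round up.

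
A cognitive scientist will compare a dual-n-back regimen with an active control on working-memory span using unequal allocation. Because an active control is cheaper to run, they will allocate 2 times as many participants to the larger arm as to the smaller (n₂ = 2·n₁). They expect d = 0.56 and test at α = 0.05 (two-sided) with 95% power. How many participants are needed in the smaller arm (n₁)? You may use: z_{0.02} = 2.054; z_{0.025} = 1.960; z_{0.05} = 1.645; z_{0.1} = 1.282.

n₁ = 63

With allocation ratio k = n₂/n₁ = 2, Var(x̄₁−x̄₂) = σ²(1/n₁ + 1/(k·n₁)) = σ²·(k+1)/(k·n₁).
So n₁ = (1 + 1/k)·((z_{α/2} + z_β)/d)² = 1.500 × (3.605/0.56)².
n₁ = 1.500 × 41.44 = 62.2.
Round up: n₁ = 63, giving n₂ = 2 × 63 = 126.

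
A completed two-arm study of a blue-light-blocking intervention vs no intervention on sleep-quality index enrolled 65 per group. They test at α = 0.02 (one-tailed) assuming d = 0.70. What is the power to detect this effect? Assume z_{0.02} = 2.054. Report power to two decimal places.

For two equal groups, power = Φ(d·√(n/2) − z_{α}).
d·√(n/2) = 0.70 × √(65/2) = 0.70 × 5.701 = 3.991.
z_β = 3.991 − 2.054 = 1.937.
Power = Φ(1.937) = 0.974.

power ≈ 0.97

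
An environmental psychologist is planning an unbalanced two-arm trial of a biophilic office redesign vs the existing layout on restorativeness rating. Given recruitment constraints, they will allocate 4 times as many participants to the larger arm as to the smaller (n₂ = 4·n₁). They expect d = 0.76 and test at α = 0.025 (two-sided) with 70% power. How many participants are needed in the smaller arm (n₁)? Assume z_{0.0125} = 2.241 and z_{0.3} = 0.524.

n₁ = 17

With allocation ratio k = n₂/n₁ = 4, Var(x̄₁−x̄₂) = σ²(1/n₁ + 1/(k·n₁)) = σ²·(k+1)/(k·n₁).
So n₁ = (1 + 1/k)·((z_{α/2} + z_β)/d)² = 1.250 × (2.765/0.76)².
n₁ = 1.250 × 13.24 = 16.5.
Round up: n₁ = 17, giving n₂ = 4 × 17 = 68.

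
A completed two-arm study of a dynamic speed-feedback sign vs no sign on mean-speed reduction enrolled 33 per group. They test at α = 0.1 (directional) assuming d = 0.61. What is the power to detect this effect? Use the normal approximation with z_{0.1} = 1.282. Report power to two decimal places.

power ≈ 0.88

For two equal groups, power = Φ(d·√(n/2) − z_{α}).
d·√(n/2) = 0.61 × √(33/2) = 0.61 × 4.062 = 2.478.
z_β = 2.478 − 1.282 = 1.196.
Power = Φ(1.196) = 0.884.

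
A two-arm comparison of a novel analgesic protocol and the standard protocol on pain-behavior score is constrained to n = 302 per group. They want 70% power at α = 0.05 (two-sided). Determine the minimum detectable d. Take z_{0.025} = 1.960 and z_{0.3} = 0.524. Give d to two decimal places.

d_min ≈ 0.20

For two independent groups of n = 302 each: d_min = (z_{α/2} + z_β)·√(2/n).
z-sum = 1.960 + 0.524 = 2.484.
d_min = 2.484 × √(2/302) = 2.484 × 0.0814 = 0.202.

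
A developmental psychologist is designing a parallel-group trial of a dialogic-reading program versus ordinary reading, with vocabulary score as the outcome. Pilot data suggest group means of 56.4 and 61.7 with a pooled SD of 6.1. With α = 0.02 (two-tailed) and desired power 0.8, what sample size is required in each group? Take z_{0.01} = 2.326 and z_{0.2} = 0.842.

Cohen's d = |M₁ − M₂| / SD_pooled = |56.4 − 61.7| / 6.1 = 5.3 / 6.1 = 0.869.
For two independent groups with equal n: n = 2·((z_{α/2} + z_β) / d)².
z_{α/2} + z_β = 2.326 + 0.842 = 3.168.
n = 2 × (3.168 / 0.869)² = 2 × 3.646² = 2 × 13.29 = 26.6.
Round up to the next whole participant.

n = 27 per group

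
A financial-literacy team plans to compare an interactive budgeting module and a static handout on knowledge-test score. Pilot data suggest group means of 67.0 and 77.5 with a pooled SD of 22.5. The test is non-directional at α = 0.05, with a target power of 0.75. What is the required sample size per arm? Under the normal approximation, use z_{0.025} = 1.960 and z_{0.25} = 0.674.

Cohen's d = |M₁ − M₂| / SD_pooled = |67.0 − 77.5| / 22.5 = 10.5 / 22.5 = 0.467.
For two independent groups with equal n: n = 2·((z_{α/2} + z_β) / d)².
z_{α/2} + z_β = 1.960 + 0.674 = 2.634.
n = 2 × (2.634 / 0.467)² = 2 × 5.640² = 2 × 31.81 = 63.6.
Round up to the next whole participant.

n = 64 per group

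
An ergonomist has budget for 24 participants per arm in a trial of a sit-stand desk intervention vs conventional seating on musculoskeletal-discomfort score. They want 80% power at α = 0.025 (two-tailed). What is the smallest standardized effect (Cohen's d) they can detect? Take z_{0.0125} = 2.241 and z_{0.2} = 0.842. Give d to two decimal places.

For two independent groups of n = 24 each: d_min = (z_{α/2} + z_β)·√(2/n).
z-sum = 2.241 + 0.842 = 3.083.
d_min = 3.083 × √(2/24) = 3.083 × 0.2887 = 0.890.

d_min ≈ 0.89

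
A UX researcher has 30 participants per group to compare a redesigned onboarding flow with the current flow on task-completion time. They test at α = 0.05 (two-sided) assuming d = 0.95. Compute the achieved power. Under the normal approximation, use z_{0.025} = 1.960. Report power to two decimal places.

For two equal groups, power = Φ(d·√(n/2) − z_{α/2}).
d·√(n/2) = 0.95 × √(30/2) = 0.95 × 3.873 = 3.679.
z_β = 3.679 − 1.960 = 1.719.
Power = Φ(1.719) = 0.957.

power ≈ 0.96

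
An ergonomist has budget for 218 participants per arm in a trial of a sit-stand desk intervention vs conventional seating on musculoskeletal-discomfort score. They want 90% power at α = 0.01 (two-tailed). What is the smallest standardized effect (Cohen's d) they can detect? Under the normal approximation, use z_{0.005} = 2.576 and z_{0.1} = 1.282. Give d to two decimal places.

d_min ≈ 0.37

For two independent groups of n = 218 each: d_min = (z_{α/2} + z_β)·√(2/n).
z-sum = 2.576 + 1.282 = 3.858.
d_min = 3.858 × √(2/218) = 3.858 × 0.0958 = 0.370.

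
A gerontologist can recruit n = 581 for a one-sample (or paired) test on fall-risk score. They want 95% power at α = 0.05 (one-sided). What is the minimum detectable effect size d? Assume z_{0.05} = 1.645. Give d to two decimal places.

For a single sample (or paired design) of n = 581: d_min = (z_{α} + z_β)/√n.
z-sum = 1.645 + 1.645 = 3.290.
d_min = 3.290 / √581 = 3.290 / 24.104 = 0.136.

d_min ≈ 0.14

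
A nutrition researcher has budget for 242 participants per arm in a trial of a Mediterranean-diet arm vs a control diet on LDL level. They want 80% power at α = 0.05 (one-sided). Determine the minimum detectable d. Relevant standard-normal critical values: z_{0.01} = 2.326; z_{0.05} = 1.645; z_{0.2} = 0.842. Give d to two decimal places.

d_min ≈ 0.23

For two independent groups of n = 242 each: d_min = (z_{α} + z_β)·√(2/n).
z-sum = 1.645 + 0.842 = 2.487.
d_min = 2.487 × √(2/242) = 2.487 × 0.0909 = 0.226.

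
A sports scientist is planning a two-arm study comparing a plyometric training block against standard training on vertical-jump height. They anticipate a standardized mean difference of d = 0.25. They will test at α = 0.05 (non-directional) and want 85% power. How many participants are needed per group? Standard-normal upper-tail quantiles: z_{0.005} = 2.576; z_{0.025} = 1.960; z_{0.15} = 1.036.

n = 288 per group

For two independent groups with equal n: n = 2·((z_{α/2} + z_β) / d)².
z_{α/2} + z_β = 1.960 + 1.036 = 2.996.
n = 2 × (2.996 / 0.25)² = 2 × 11.984² = 2 × 143.62 = 287.2.
Round up to the next whole participant.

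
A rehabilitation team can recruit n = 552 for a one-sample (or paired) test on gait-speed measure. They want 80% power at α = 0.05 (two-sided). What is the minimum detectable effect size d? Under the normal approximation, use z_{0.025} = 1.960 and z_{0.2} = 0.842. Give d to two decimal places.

For a single sample (or paired design) of n = 552: d_min = (z_{α/2} + z_β)/√n.
z-sum = 1.960 + 0.842 = 2.802.
d_min = 2.802 / √552 = 2.802 / 23.495 = 0.119.

d_min ≈ 0.12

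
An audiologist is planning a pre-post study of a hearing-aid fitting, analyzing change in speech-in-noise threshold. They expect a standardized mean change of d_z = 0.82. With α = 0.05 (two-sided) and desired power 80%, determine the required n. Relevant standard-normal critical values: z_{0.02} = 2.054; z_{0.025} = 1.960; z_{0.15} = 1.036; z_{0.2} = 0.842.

For a paired (one-sample on differences) test: n = ((z_{α/2} + z_β) / d)².
z_{α/2} + z_β = 1.960 + 0.842 = 2.802.
n = (2.802 / 0.82)² = 3.417² = 11.68.
Round up.

n = 12 pairs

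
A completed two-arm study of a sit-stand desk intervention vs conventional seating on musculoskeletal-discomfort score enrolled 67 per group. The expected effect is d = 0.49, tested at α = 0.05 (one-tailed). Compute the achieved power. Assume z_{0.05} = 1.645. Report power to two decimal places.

For two equal groups, power = Φ(d·√(n/2) − z_{α}).
d·√(n/2) = 0.49 × √(67/2) = 0.49 × 5.788 = 2.836.
z_β = 2.836 − 1.645 = 1.191.
Power = Φ(1.191) = 0.883.

power ≈ 0.88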